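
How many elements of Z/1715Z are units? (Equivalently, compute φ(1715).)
An element a ∈ Z/1715Z is a unit iff gcd(a, 1715) = 1, so the number of units is φ(1715). φ is multiplicative, with φ(p^e) = p^e − p^(e−1). Factorise 1715 = 5 · 7^3. Then
  φ(1715) = (5 − 1) · (7^3 − 7^2) = 4 · 294 = 1176.

Final answer: Z/1715Z has φ(1715) = 1176 units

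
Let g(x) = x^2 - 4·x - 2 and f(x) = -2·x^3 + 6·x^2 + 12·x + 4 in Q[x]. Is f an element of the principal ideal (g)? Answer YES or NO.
YES

In Q[x] the ideal (g) consists of all multiples of g, so f ∈ (g) iff g | f, i.e. iff the remainder of f on division by g is 0. Divide f by g (g is monic, so eliminate the leading term of the running remainder at each step):
  leading term -2·x^3: subtract (-2·x)·g(x) = -2·x^3 + 8·x^2 + 4·x, leaving -2·x^2 + 8·x + 4
  leading term -2·x^2: subtract (-2)·g(x) = -2·x^2 + 8·x + 4, leaving 0
The remainder is 0, so f(x) = g(x) · h(x) with h(x) = -2·x - 2. Hence g | f, i.e. f ∈ (g).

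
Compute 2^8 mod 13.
9

Use repeated squaring. Binary(8) = 1000. Walk through the bits of the exponent 8 left-to-right: at each bit after the leading one, square the running value, then multiply by 2 if the bit is 1 (always reducing mod 13):
  bit 1 = 1 (leading): start with 2.
  bit 2 = 0: square 2^2 = 4 (mod 13).
  bit 3 = 0: square 4^2 = 16 ≡ 3 (mod 13).
  bit 4 = 0: square 3^2 = 9 (mod 13).
Final value: 2^8 ≡ 9 (mod 13).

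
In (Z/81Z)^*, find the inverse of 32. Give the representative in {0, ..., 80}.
32^(−1) ≡ 38 (mod 81)

Apply the extended Euclidean algorithm to (81, 32), tracking rows (r, s, t) with s·81 + t·32 = r. Each division r_prev = q·r_cur + r_new produces the new row as (previous row) − q·(current row):
  row A: (81, 1, 0)   [1·81 + 0·32 = 81]
  row B: (32, 0, 1)   [0·81 + 1·32 = 32]
  81 = 2·32 + 17   → row C = row A − 2·row B = (17, 1, −2)   [check: 1·81 − 2·32 = 17]
  32 = 1·17 + 15   → row D = row B − 1·row C = (15, −1, 3)   [check: −1·81 + 3·32 = 15]
  17 = 1·15 + 2   → row E = row C − 1·row D = (2, 2, −5)   [check: 2·81 − 5·32 = 2]
  15 = 7·2 + 1   → row F = row D − 7·row E = (1, −15, 38)   [check: −15·81 + 38·32 = 1]
  2 = 2·1 + 0   → remainder 0, stop. gcd = 1 (last nonzero row F).
The gcd is 1, so 32 is invertible mod 81. The last nonzero row gives −15·81 + 38·32 = 1, so t = 38. So 32^(−1) ≡ 38 (mod 81). Verify: 32 · 38 = 1216 ≡ 1 (mod 81). ✓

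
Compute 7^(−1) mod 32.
Apply the extended Euclidean algorithm to (32, 7), tracking rows (r, s, t) with s·32 + t·7 = r. Each division r_prev = q·r_cur + r_new produces the new row as (previous row) − q·(current row):
  row A: (32, 1, 0)   [1·32 + 0·7 = 32]
  row B: (7, 0, 1)   [0·32 + 1·7 = 7]
  32 = 4·7 + 4   → row C = row A − 4·row B = (4, 1, −4)   [check: 1·32 − 4·7 = 4]
  7 = 1·4 + 3   → row D = row B − 1·row C = (3, −1, 5)   [check: −1·32 + 5·7 = 3]
  4 = 1·3 + 1   → row E = row C − 1·row D = (1, 2, −9)   [check: 2·32 − 9·7 = 1]
  3 = 3·1 + 0   → remainder 0, stop. gcd = 1 (last nonzero row E).
The gcd is 1, so 7 is invertible mod 32. The last nonzero row gives 2·32 − 9·7 = 1, so t = −9. So 7^(−1) ≡ −9 ≡ 23 (mod 32). Verify: 7 · 23 = 161 ≡ 1 (mod 32). ✓

Final answer: 7^(−1) ≡ 23 (mod 32)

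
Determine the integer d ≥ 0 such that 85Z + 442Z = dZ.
(85, 442) = (17); d = 17

In the PID Z, (a, b) is generated by gcd(a, b). Compute gcd(442, 85) with the extended Euclidean algorithm, tracking rows (r, s, t) with s·442 + t·85 = r:
  row A: (442, 1, 0)   [1·442 + 0·85 = 442]
  row B: (85, 0, 1)   [0·442 + 1·85 = 85]
  442 = 5·85 + 17   → row C = row A − 5·row B = (17, 1, −5)   [check: 1·442 − 5·85 = 17]
  85 = 5·17 + 0   → remainder 0, stop. gcd = 17 (last nonzero row C).
So gcd(85, 442) = 17, with Bézout identity 1·442 − 5·85 = 17. Containment (⊇): the Bézout identity exhibits 17 as an element of (85, 442), giving (17) ⊆ (85, 442). Containment (⊆): since 17 | 85 and 17 | 442 (85 = 17·5, 442 = 17·26), every Z-linear combination of 85 and 442 is divisible by 17, so (85, 442) ⊆ (17). Therefore (85, 442) = (17), d = 17.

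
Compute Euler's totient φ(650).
φ is multiplicative, with φ(p^e) = p^e − p^(e−1). Factorise 650 = 2 · 5^2 · 13. Then
  φ(650) = (2 − 1) · (5^2 − 5^1) · (13 − 1) = 1 · 20 · 12 = 240.

Final answer: φ(650) = 240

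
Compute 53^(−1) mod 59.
53^(−1) ≡ 49 (mod 59)

Apply the extended Euclidean algorithm to (59, 53), tracking rows (r, s, t) with s·59 + t·53 = r. Each division r_prev = q·r_cur + r_new produces the new row as (previous row) − q·(current row):
  row A: (59, 1, 0)   [1·59 + 0·53 = 59]
  row B: (53, 0, 1)   [0·59 + 1·53 = 53]
  59 = 1·53 + 6   → row C = row A − 1·row B = (6, 1, −1)   [check: 1·59 − 1·53 = 6]
  53 = 8·6 + 5   → row D = row B − 8·row C = (5, −8, 9)   [check: −8·59 + 9·53 = 5]
  6 = 1·5 + 1   → row E = row C − 1·row D = (1, 9, −10)   [check: 9·59 − 10·53 = 1]
  5 = 5·1 + 0   → remainder 0, stop. gcd = 1 (last nonzero row E).
The gcd is 1, so 53 is invertible mod 59. The last nonzero row gives 9·59 − 10·53 = 1, so t = −10. So 53^(−1) ≡ −10 ≡ 49 (mod 59). Verify: 53 · 49 = 2597 ≡ 1 (mod 59). ✓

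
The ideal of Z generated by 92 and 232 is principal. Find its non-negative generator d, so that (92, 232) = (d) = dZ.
(92, 232) = (4); d = 4

In the PID Z, (a, b) is generated by gcd(a, b). Compute gcd(232, 92) with the extended Euclidean algorithm, tracking rows (r, s, t) with s·232 + t·92 = r:
  row A: (232, 1, 0)   [1·232 + 0·92 = 232]
  row B: (92, 0, 1)   [0·232 + 1·92 = 92]
  232 = 2·92 + 48   → row C = row A − 2·row B = (48, 1, −2)   [check: 1·232 − 2·92 = 48]
  92 = 1·48 + 44   → row D = row B − 1·row C = (44, −1, 3)   [check: −1·232 + 3·92 = 44]
  48 = 1·44 + 4   → row E = row C − 1·row D = (4, 2, −5)   [check: 2·232 − 5·92 = 4]
  44 = 11·4 + 0   → remainder 0, stop. gcd = 4 (last nonzero row E).
So gcd(92, 232) = 4, with Bézout identity 2·232 − 5·92 = 4. Containment (⊇): the Bézout identity exhibits 4 as an element of (92, 232), giving (4) ⊆ (92, 232). Containment (⊆): since 4 | 92 and 4 | 232 (92 = 4·23, 232 = 4·58), every Z-linear combination of 92 and 232 is divisible by 4, so (92, 232) ⊆ (4). Therefore (92, 232) = (4), d = 4.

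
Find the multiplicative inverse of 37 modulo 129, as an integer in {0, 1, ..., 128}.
Apply the extended Euclidean algorithm to (129, 37), tracking rows (r, s, t) with s·129 + t·37 = r. Each division r_prev = q·r_cur + r_new produces the new row as (previous row) − q·(current row):
  row A: (129, 1, 0)   [1·129 + 0·37 = 129]
  row B: (37, 0, 1)   [0·129 + 1·37 = 37]
  129 = 3·37 + 18   → row C = row A − 3·row B = (18, 1, −3)   [check: 1·129 − 3·37 = 18]
  37 = 2·18 + 1   → row D = row B − 2·row C = (1, −2, 7)   [check: −2·129 + 7·37 = 1]
  18 = 18·1 + 0   → remainder 0, stop. gcd = 1 (last nonzero row D).
The gcd is 1, so 37 is invertible mod 129. The last nonzero row gives −2·129 + 7·37 = 1, so t = 7. So 37^(−1) ≡ 7 (mod 129). Verify: 37 · 7 = 259 ≡ 1 (mod 129). ✓

Final answer: 37^(−1) ≡ 7 (mod 129)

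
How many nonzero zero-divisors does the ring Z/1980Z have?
Z/1980Z has 1499 nonzero zero-divisors

In Z/1980Z each nonzero element is either a unit (gcd with 1980 is 1) or a zero-divisor (gcd > 1). The number of units is φ(1980): factorise 1980 = 2^2 · 3^2 · 5 · 11, so φ(1980) = (2^2 − 2^1) · (3^2 − 3^1) · (5 − 1) · (11 − 1) = 2 · 6 · 4 · 10 = 480. The nonzero elements number 1980 − 1 = 1979. Hence the nonzero zero-divisors number 1979 − 480 = 1499.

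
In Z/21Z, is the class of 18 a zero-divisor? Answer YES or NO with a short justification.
gcd(18, 21) = 3 > 1, so 18 is not a unit in Z/21Z. In Z/nZ every nonzero non-unit is a zero-divisor: explicitly, take b = 21/gcd = 7 ≠ 0 (mod 21); then 18·7 = 126 = 6·21, i.e. 18·7 ≡ 0 (mod 21). So 18 is a zero-divisor.

Final answer: YES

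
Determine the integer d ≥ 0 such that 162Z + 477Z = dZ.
In the PID Z, (a, b) is generated by gcd(a, b). Compute gcd(477, 162) with the extended Euclidean algorithm, tracking rows (r, s, t) with s·477 + t·162 = r:
  row A: (477, 1, 0)   [1·477 + 0·162 = 477]
  row B: (162, 0, 1)   [0·477 + 1·162 = 162]
  477 = 2·162 + 153   → row C = row A − 2·row B = (153, 1, −2)   [check: 1·477 − 2·162 = 153]
  162 = 1·153 + 9   → row D = row B − 1·row C = (9, −1, 3)   [check: −1·477 + 3·162 = 9]
  153 = 17·9 + 0   → remainder 0, stop. gcd = 9 (last nonzero row D).
So gcd(162, 477) = 9, with Bézout identity −1·477 + 3·162 = 9. Containment (⊇): the Bézout identity exhibits 9 as an element of (162, 477), giving (9) ⊆ (162, 477). Containment (⊆): since 9 | 162 and 9 | 477 (162 = 9·18, 477 = 9·53), every Z-linear combination of 162 and 477 is divisible by 9, so (162, 477) ⊆ (9). Therefore (162, 477) = (9), d = 9.

Final answer: (162, 477) = (9); d = 9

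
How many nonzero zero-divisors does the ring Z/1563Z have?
In Z/1563Z each nonzero element is either a unit (gcd with 1563 is 1) or a zero-divisor (gcd > 1). The number of units is φ(1563): factorise 1563 = 3 · 521, so φ(1563) = (3 − 1) · (521 − 1) = 2 · 520 = 1040. The nonzero elements number 1563 − 1 = 1562. Hence the nonzero zero-divisors number 1562 − 1040 = 522.

Final answer: Z/1563Z has 522 nonzero zero-divisors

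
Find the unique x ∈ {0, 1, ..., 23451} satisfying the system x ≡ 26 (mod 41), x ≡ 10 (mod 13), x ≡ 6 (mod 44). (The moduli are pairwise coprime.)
x ≡ 23150 (mod 23452); the representative in [0, 23452) is 23150

The moduli 41, 13, 44 are pairwise coprime, so by the CRT there is a unique solution mod 41·13·44 = 23452.
Solve by successive substitution. Start with x ≡ 26 (mod 41).
  Combine with x ≡ 10 (mod 13): write x = 26 + 41·t and require 26 + 41·t ≡ 10 (mod 13), i.e. 41·t ≡ 10 − 26 ≡ 10 (mod 13). Since 41^(−1) ≡ 7 (mod 13) (41 ≡ 2 (mod 13)), t ≡ 7·10 ≡ 5 (mod 13). So x ≡ 26 + 41·5 = 231 (mod 533).
  Combine with x ≡ 6 (mod 44): write x = 231 + 533·t and require 231 + 533·t ≡ 6 (mod 44), i.e. 533·t ≡ 6 − 231 ≡ 39 (mod 44). Since 533^(−1) ≡ 9 (mod 44) (533 ≡ 5 (mod 44)), t ≡ 9·39 ≡ 43 (mod 44). So x ≡ 231 + 533·43 = 23150 (mod 23452).
Unique solution in [0, 23452): x = 23150.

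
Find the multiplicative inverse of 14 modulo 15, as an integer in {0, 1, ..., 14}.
14^(−1) ≡ 14 (mod 15)

Apply the extended Euclidean algorithm to (15, 14), tracking rows (r, s, t) with s·15 + t·14 = r. Each division r_prev = q·r_cur + r_new produces the new row as (previous row) − q·(current row):
  row A: (15, 1, 0)   [1·15 + 0·14 = 15]
  row B: (14, 0, 1)   [0·15 + 1·14 = 14]
  15 = 1·14 + 1   → row C = row A − 1·row B = (1, 1, −1)   [check: 1·15 − 1·14 = 1]
  14 = 14·1 + 0   → remainder 0, stop. gcd = 1 (last nonzero row C).
The gcd is 1, so 14 is invertible mod 15. The last nonzero row gives 1·15 − 1·14 = 1, so t = −1. So 14^(−1) ≡ −1 ≡ 14 (mod 15). Verify: 14 · 14 = 196 ≡ 1 (mod 15). ✓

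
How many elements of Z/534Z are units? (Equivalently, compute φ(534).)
An element a ∈ Z/534Z is a unit iff gcd(a, 534) = 1, so the number of units is φ(534). φ is multiplicative, with φ(p^e) = p^e − p^(e−1). Factorise 534 = 2 · 3 · 89. Then
  φ(534) = (2 − 1) · (3 − 1) · (89 − 1) = 1 · 2 · 88 = 176.

Final answer: Z/534Z has φ(534) = 176 units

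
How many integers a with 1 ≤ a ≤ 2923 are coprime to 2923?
2808

The number of a ∈ {1, ..., 2923} with gcd(a, 2923) = 1 is by definition Euler's totient φ(2923). φ is multiplicative, with φ(p^e) = p^e − p^(e−1). Factorise 2923 = 37 · 79. Then
  φ(2923) = (37 − 1) · (79 − 1) = 36 · 78 = 2808.
So there are 2808 such integers.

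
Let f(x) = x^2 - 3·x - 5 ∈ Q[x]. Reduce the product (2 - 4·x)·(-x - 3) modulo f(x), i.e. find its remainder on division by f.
First multiply in Q[x] without reducing: a · b = 4·x^2 + 10·x - 6. Now divide by f(x) = x^2 - 3·x - 5, eliminating the leading term at each step:
  leading term 4·x^2: subtract (4)·f(x) = 4·x^2 - 12·x - 20, leaving 22·x + 14
The degree is now < 2, so this is the remainder. Hence a · b ≡ 22·x + 14 in Q[x]/(f).

Final answer: a · b ≡ 22·x + 14 (mod f(x))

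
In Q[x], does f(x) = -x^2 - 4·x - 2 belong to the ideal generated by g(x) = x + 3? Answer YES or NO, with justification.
NO

In Q[x] the ideal (g) consists of all multiples of g, so f ∈ (g) iff g | f, i.e. iff the remainder of f on division by g is 0. Divide f by g (g is monic, so eliminate the leading term of the running remainder at each step):
  leading term -x^2: subtract (-x)·g(x) = -x^2 - 3·x, leaving -x - 2
  leading term -x: subtract (-1)·g(x) = -x - 3, leaving 1
The remainder r(x) = 1 ≠ 0 (and deg r < deg g), so g ∤ f, i.e. f ∉ (g).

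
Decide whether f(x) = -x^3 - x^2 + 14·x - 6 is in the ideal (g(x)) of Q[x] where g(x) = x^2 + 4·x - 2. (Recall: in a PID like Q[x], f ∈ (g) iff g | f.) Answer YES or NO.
In Q[x] the ideal (g) consists of all multiples of g, so f ∈ (g) iff g | f, i.e. iff the remainder of f on division by g is 0. Divide f by g (g is monic, so eliminate the leading term of the running remainder at each step):
  leading term -x^3: subtract (-x)·g(x) = -x^3 - 4·x^2 + 2·x, leaving 3·x^2 + 12·x - 6
  leading term 3·x^2: subtract (3)·g(x) = 3·x^2 + 12·x - 6, leaving 0
The remainder is 0, so f(x) = g(x) · h(x) with h(x) = 3 - x. Hence g | f, i.e. f ∈ (g).

Final answer: YES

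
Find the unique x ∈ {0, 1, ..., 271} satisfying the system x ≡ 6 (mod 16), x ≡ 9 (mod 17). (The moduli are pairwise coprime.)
The moduli 16, 17 are pairwise coprime, so by the CRT there is a unique solution mod 16·17 = 272.
Solve by successive substitution. Start with x ≡ 6 (mod 16).
  Combine with x ≡ 9 (mod 17): write x = 6 + 16·t and require 6 + 16·t ≡ 9 (mod 17), i.e. 16·t ≡ 9 − 6 ≡ 3 (mod 17). Since 16^(−1) ≡ 16 (mod 17), t ≡ 16·3 ≡ 14 (mod 17). So x ≡ 6 + 16·14 = 230 (mod 272).
Unique solution in [0, 272): x = 230.

Final answer: x ≡ 230 (mod 272); the representative in [0, 272) is 230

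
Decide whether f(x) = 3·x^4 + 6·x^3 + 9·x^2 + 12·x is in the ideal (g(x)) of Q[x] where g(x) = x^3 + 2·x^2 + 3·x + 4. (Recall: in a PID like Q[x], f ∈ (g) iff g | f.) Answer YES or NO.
In Q[x] the ideal (g) consists of all multiples of g, so f ∈ (g) iff g | f, i.e. iff the remainder of f on division by g is 0. Divide f by g (g is monic, so eliminate the leading term of the running remainder at each step):
  leading term 3·x^4: subtract (3·x)·g(x) = 3·x^4 + 6·x^3 + 9·x^2 + 12·x, leaving 0
The remainder is 0, so f(x) = g(x) · h(x) with h(x) = 3·x. Hence g | f, i.e. f ∈ (g).

Final answer: YES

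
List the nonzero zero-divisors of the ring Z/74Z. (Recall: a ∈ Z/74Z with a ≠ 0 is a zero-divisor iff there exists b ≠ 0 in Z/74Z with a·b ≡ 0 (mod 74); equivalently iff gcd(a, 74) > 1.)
nonzero zero-divisors of Z/74Z = {2, 4, 6, 8, 10, 12, 14, 16, 18, 20, 22, 24, 26, 28, 30, 32, 34, 36, 37, 38, 40, 42, 44, 46, 48, 50, 52, 54, 56, 58, 60, 62, 64, 66, 68, 70, 72}

An element a ∈ Z/74Z (with a ≠ 0) is a zero-divisor iff gcd(a, 74) > 1 (because a is a unit precisely when gcd(a, n) = 1, and in Z/nZ every nonzero, non-unit element is a zero-divisor). Scan a = 1, ..., 73 and keep those with gcd(a, 74) > 1:
  gcd(2, 74) = 2, gcd(4, 74) = 2, gcd(6, 74) = 2, gcd(8, 74) = 2, gcd(10, 74) = 2, gcd(12, 74) = 2, gcd(14, 74) = 2, gcd(16, 74) = 2, gcd(18, 74) = 2, gcd(20, 74) = 2, gcd(22, 74) = 2, gcd(24, 74) = 2, gcd(26, 74) = 2, gcd(28, 74) = 2, gcd(30, 74) = 2, gcd(32, 74) = 2, gcd(34, 74) = 2, gcd(36, 74) = 2, gcd(37, 74) = 37, gcd(38, 74) = 2, gcd(40, 74) = 2, gcd(42, 74) = 2, gcd(44, 74) = 2, gcd(46, 74) = 2, gcd(48, 74) = 2, gcd(50, 74) = 2, gcd(52, 74) = 2, gcd(54, 74) = 2, gcd(56, 74) = 2, gcd(58, 74) = 2, gcd(60, 74) = 2, gcd(62, 74) = 2, gcd(64, 74) = 2, gcd(66, 74) = 2, gcd(68, 74) = 2, gcd(70, 74) = 2, gcd(72, 74) = 2.
All other a ∈ {1, ..., 73} have gcd(a, 74) = 1 and are units. So the nonzero zero-divisors are exactly the 37 values of a appearing in this scan.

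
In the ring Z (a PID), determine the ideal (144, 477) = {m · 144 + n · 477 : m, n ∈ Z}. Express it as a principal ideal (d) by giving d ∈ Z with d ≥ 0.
In the PID Z, (a, b) is generated by gcd(a, b). Compute gcd(477, 144) with the extended Euclidean algorithm, tracking rows (r, s, t) with s·477 + t·144 = r:
  row A: (477, 1, 0)   [1·477 + 0·144 = 477]
  row B: (144, 0, 1)   [0·477 + 1·144 = 144]
  477 = 3·144 + 45   → row C = row A − 3·row B = (45, 1, −3)   [check: 1·477 − 3·144 = 45]
  144 = 3·45 + 9   → row D = row B − 3·row C = (9, −3, 10)   [check: −3·477 + 10·144 = 9]
  45 = 5·9 + 0   → remainder 0, stop. gcd = 9 (last nonzero row D).
So gcd(144, 477) = 9, with Bézout identity −3·477 + 10·144 = 9. Containment (⊇): the Bézout identity exhibits 9 as an element of (144, 477), giving (9) ⊆ (144, 477). Containment (⊆): since 9 | 144 and 9 | 477 (144 = 9·16, 477 = 9·53), every Z-linear combination of 144 and 477 is divisible by 9, so (144, 477) ⊆ (9). Therefore (144, 477) = (9), d = 9.

Final answer: (144, 477) = (9); d = 9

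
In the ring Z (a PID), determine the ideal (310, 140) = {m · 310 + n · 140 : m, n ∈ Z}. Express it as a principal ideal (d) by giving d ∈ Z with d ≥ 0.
In the PID Z, (a, b) is generated by gcd(a, b). Compute gcd(310, 140) with the extended Euclidean algorithm, tracking rows (r, s, t) with s·310 + t·140 = r:
  row A: (310, 1, 0)   [1·310 + 0·140 = 310]
  row B: (140, 0, 1)   [0·310 + 1·140 = 140]
  310 = 2·140 + 30   → row C = row A − 2·row B = (30, 1, −2)   [check: 1·310 − 2·140 = 30]
  140 = 4·30 + 20   → row D = row B − 4·row C = (20, −4, 9)   [check: −4·310 + 9·140 = 20]
  30 = 1·20 + 10   → row E = row C − 1·row D = (10, 5, −11)   [check: 5·310 − 11·140 = 10]
  20 = 2·10 + 0   → remainder 0, stop. gcd = 10 (last nonzero row E).
So gcd(310, 140) = 10, with Bézout identity 5·310 − 11·140 = 10. Containment (⊇): the Bézout identity exhibits 10 as an element of (310, 140), giving (10) ⊆ (310, 140). Containment (⊆): since 10 | 310 and 10 | 140 (310 = 10·31, 140 = 10·14), every Z-linear combination of 310 and 140 is divisible by 10, so (310, 140) ⊆ (10). Therefore (310, 140) = (10), d = 10.

Final answer: (310, 140) = (10); d = 10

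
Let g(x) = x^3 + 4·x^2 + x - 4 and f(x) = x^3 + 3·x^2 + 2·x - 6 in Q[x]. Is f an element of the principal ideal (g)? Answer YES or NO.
NO

In Q[x] the ideal (g) consists of all multiples of g, so f ∈ (g) iff g | f, i.e. iff the remainder of f on division by g is 0. Divide f by g (g is monic, so eliminate the leading term of the running remainder at each step):
  leading term x^3: subtract (1)·g(x) = x^3 + 4·x^2 + x - 4, leaving -x^2 + x - 2
The remainder r(x) = -x^2 + x - 2 ≠ 0 (and deg r < deg g), so g ∤ f, i.e. f ∉ (g).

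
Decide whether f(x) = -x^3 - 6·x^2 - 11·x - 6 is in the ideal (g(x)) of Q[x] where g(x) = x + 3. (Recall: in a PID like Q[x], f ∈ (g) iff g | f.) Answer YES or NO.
In Q[x] the ideal (g) consists of all multiples of g, so f ∈ (g) iff g | f, i.e. iff the remainder of f on division by g is 0. Divide f by g (g is monic, so eliminate the leading term of the running remainder at each step):
  leading term -x^3: subtract (-x^2)·g(x) = -x^3 - 3·x^2, leaving -3·x^2 - 11·x - 6
  leading term -3·x^2: subtract (-3·x)·g(x) = -3·x^2 - 9·x, leaving -2·x - 6
  leading term -2·x: subtract (-2)·g(x) = -2·x - 6, leaving 0
The remainder is 0, so f(x) = g(x) · h(x) with h(x) = -x^2 - 3·x - 2. Hence g | f, i.e. f ∈ (g).

Final answer: YES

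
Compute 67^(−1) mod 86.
67^(−1) ≡ 9 (mod 86)

Apply the extended Euclidean algorithm to (86, 67), tracking rows (r, s, t) with s·86 + t·67 = r. Each division r_prev = q·r_cur + r_new produces the new row as (previous row) − q·(current row):
  row A: (86, 1, 0)   [1·86 + 0·67 = 86]
  row B: (67, 0, 1)   [0·86 + 1·67 = 67]
  86 = 1·67 + 19   → row C = row A − 1·row B = (19, 1, −1)   [check: 1·86 − 1·67 = 19]
  67 = 3·19 + 10   → row D = row B − 3·row C = (10, −3, 4)   [check: −3·86 + 4·67 = 10]
  19 = 1·10 + 9   → row E = row C − 1·row D = (9, 4, −5)   [check: 4·86 − 5·67 = 9]
  10 = 1·9 + 1   → row F = row D − 1·row E = (1, −7, 9)   [check: −7·86 + 9·67 = 1]
  9 = 9·1 + 0   → remainder 0, stop. gcd = 1 (last nonzero row F).
The gcd is 1, so 67 is invertible mod 86. The last nonzero row gives −7·86 + 9·67 = 1, so t = 9. So 67^(−1) ≡ 9 (mod 86). Verify: 67 · 9 = 603 ≡ 1 (mod 86). ✓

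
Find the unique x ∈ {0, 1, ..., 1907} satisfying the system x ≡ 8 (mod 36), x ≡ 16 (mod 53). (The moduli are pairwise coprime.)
x ≡ 440 (mod 1908); the representative in [0, 1908) is 440

The moduli 36, 53 are pairwise coprime, so by the CRT there is a unique solution mod 36·53 = 1908.
Solve by successive substitution. Start with x ≡ 8 (mod 36).
  Combine with x ≡ 16 (mod 53): write x = 8 + 36·t and require 8 + 36·t ≡ 16 (mod 53), i.e. 36·t ≡ 16 − 8 ≡ 8 (mod 53). Since 36^(−1) ≡ 28 (mod 53), t ≡ 28·8 ≡ 12 (mod 53). So x ≡ 8 + 36·12 = 440 (mod 1908).
Unique solution in [0, 1908): x = 440.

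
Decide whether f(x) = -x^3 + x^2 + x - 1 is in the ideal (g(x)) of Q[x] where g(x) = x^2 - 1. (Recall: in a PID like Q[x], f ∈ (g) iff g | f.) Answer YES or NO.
YES

In Q[x] the ideal (g) consists of all multiples of g, so f ∈ (g) iff g | f, i.e. iff the remainder of f on division by g is 0. Divide f by g (g is monic, so eliminate the leading term of the running remainder at each step):
  leading term -x^3: subtract (-x)·g(x) = -x^3 + x, leaving x^2 - 1
  leading term x^2: subtract (1)·g(x) = x^2 - 1, leaving 0
The remainder is 0, so f(x) = g(x) · h(x) with h(x) = 1 - x. Hence g | f, i.e. f ∈ (g).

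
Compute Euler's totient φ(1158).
φ(1158) = 384

φ is multiplicative, with φ(p^e) = p^e − p^(e−1). Factorise 1158 = 2 · 3 · 193. Then
  φ(1158) = (2 − 1) · (3 − 1) · (193 − 1) = 1 · 2 · 192 = 384.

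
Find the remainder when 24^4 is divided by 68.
Use repeated squaring. Binary(4) = 100. Walk through the bits of the exponent 4 left-to-right: at each bit after the leading one, square the running value, then multiply by 24 if the bit is 1 (always reducing mod 68):
  bit 1 = 1 (leading): start with 24.
  bit 2 = 0: square 24^2 = 576 ≡ 32 (mod 68).
  bit 3 = 0: square 32^2 = 1024 ≡ 4 (mod 68).
Final value: 24^4 ≡ 4 (mod 68).

Final answer: 4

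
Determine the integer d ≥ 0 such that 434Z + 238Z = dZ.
In the PID Z, (a, b) is generated by gcd(a, b). Compute gcd(434, 238) with the extended Euclidean algorithm, tracking rows (r, s, t) with s·434 + t·238 = r:
  row A: (434, 1, 0)   [1·434 + 0·238 = 434]
  row B: (238, 0, 1)   [0·434 + 1·238 = 238]
  434 = 1·238 + 196   → row C = row A − 1·row B = (196, 1, −1)   [check: 1·434 − 1·238 = 196]
  238 = 1·196 + 42   → row D = row B − 1·row C = (42, −1, 2)   [check: −1·434 + 2·238 = 42]
  196 = 4·42 + 28   → row E = row C − 4·row D = (28, 5, −9)   [check: 5·434 − 9·238 = 28]
  42 = 1·28 + 14   → row F = row D − 1·row E = (14, −6, 11)   [check: −6·434 + 11·238 = 14]
  28 = 2·14 + 0   → remainder 0, stop. gcd = 14 (last nonzero row F).
So gcd(434, 238) = 14, with Bézout identity −6·434 + 11·238 = 14. Containment (⊇): the Bézout identity exhibits 14 as an element of (434, 238), giving (14) ⊆ (434, 238). Containment (⊆): since 14 | 434 and 14 | 238 (434 = 14·31, 238 = 14·17), every Z-linear combination of 434 and 238 is divisible by 14, so (434, 238) ⊆ (14). Therefore (434, 238) = (14), d = 14.

Final answer: (434, 238) = (14); d = 14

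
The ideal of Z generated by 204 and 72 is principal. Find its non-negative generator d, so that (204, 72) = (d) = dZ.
(204, 72) = (12); d = 12

In the PID Z, (a, b) is generated by gcd(a, b). Compute gcd(204, 72) with the extended Euclidean algorithm, tracking rows (r, s, t) with s·204 + t·72 = r:
  row A: (204, 1, 0)   [1·204 + 0·72 = 204]
  row B: (72, 0, 1)   [0·204 + 1·72 = 72]
  204 = 2·72 + 60   → row C = row A − 2·row B = (60, 1, −2)   [check: 1·204 − 2·72 = 60]
  72 = 1·60 + 12   → row D = row B − 1·row C = (12, −1, 3)   [check: −1·204 + 3·72 = 12]
  60 = 5·12 + 0   → remainder 0, stop. gcd = 12 (last nonzero row D).
So gcd(204, 72) = 12, with Bézout identity −1·204 + 3·72 = 12. Containment (⊇): the Bézout identity exhibits 12 as an element of (204, 72), giving (12) ⊆ (204, 72). Containment (⊆): since 12 | 204 and 12 | 72 (204 = 12·17, 72 = 12·6), every Z-linear combination of 204 and 72 is divisible by 12, so (204, 72) ⊆ (12). Therefore (204, 72) = (12), d = 12.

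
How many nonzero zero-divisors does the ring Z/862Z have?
Z/862Z has 431 nonzero zero-divisors

In Z/862Z each nonzero element is either a unit (gcd with 862 is 1) or a zero-divisor (gcd > 1). The number of units is φ(862): factorise 862 = 2 · 431, so φ(862) = (2 − 1) · (431 − 1) = 1 · 430 = 430. The nonzero elements number 862 − 1 = 861. Hence the nonzero zero-divisors number 861 − 430 = 431.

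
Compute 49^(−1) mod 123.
Apply the extended Euclidean algorithm to (123, 49), tracking rows (r, s, t) with s·123 + t·49 = r. Each division r_prev = q·r_cur + r_new produces the new row as (previous row) − q·(current row):
  row A: (123, 1, 0)   [1·123 + 0·49 = 123]
  row B: (49, 0, 1)   [0·123 + 1·49 = 49]
  123 = 2·49 + 25   → row C = row A − 2·row B = (25, 1, −2)   [check: 1·123 − 2·49 = 25]
  49 = 1·25 + 24   → row D = row B − 1·row C = (24, −1, 3)   [check: −1·123 + 3·49 = 24]
  25 = 1·24 + 1   → row E = row C − 1·row D = (1, 2, −5)   [check: 2·123 − 5·49 = 1]
  24 = 24·1 + 0   → remainder 0, stop. gcd = 1 (last nonzero row E).
The gcd is 1, so 49 is invertible mod 123. The last nonzero row gives 2·123 − 5·49 = 1, so t = −5. So 49^(−1) ≡ −5 ≡ 118 (mod 123). Verify: 49 · 118 = 5782 ≡ 1 (mod 123). ✓

Final answer: 49^(−1) ≡ 118 (mod 123)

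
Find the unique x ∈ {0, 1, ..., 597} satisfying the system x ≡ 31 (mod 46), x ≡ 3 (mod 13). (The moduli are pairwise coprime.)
The moduli 46, 13 are pairwise coprime, so by the CRT there is a unique solution mod 46·13 = 598.
Solve by successive substitution. Start with x ≡ 31 (mod 46).
  Combine with x ≡ 3 (mod 13): write x = 31 + 46·t and require 31 + 46·t ≡ 3 (mod 13), i.e. 46·t ≡ 3 − 31 ≡ 11 (mod 13). Since 46^(−1) ≡ 2 (mod 13) (46 ≡ 7 (mod 13)), t ≡ 2·11 ≡ 9 (mod 13). So x ≡ 31 + 46·9 = 445 (mod 598).
Unique solution in [0, 598): x = 445.

Final answer: x ≡ 445 (mod 598); the representative in [0, 598) is 445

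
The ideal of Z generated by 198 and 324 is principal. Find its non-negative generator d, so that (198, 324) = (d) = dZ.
(198, 324) = (18); d = 18

In the PID Z, (a, b) is generated by gcd(a, b). Compute gcd(324, 198) with the extended Euclidean algorithm, tracking rows (r, s, t) with s·324 + t·198 = r:
  row A: (324, 1, 0)   [1·324 + 0·198 = 324]
  row B: (198, 0, 1)   [0·324 + 1·198 = 198]
  324 = 1·198 + 126   → row C = row A − 1·row B = (126, 1, −1)   [check: 1·324 − 1·198 = 126]
  198 = 1·126 + 72   → row D = row B − 1·row C = (72, −1, 2)   [check: −1·324 + 2·198 = 72]
  126 = 1·72 + 54   → row E = row C − 1·row D = (54, 2, −3)   [check: 2·324 − 3·198 = 54]
  72 = 1·54 + 18   → row F = row D − 1·row E = (18, −3, 5)   [check: −3·324 + 5·198 = 18]
  54 = 3·18 + 0   → remainder 0, stop. gcd = 18 (last nonzero row F).
So gcd(198, 324) = 18, with Bézout identity −3·324 + 5·198 = 18. Containment (⊇): the Bézout identity exhibits 18 as an element of (198, 324), giving (18) ⊆ (198, 324). Containment (⊆): since 18 | 198 and 18 | 324 (198 = 18·11, 324 = 18·18), every Z-linear combination of 198 and 324 is divisible by 18, so (198, 324) ⊆ (18). Therefore (198, 324) = (18), d = 18.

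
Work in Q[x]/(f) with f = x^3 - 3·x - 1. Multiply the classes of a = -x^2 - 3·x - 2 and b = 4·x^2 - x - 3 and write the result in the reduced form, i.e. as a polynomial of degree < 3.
First multiply in Q[x] without reducing: a · b = -4·x^4 - 11·x^3 - 2·x^2 + 11·x + 6. Now divide by f(x) = x^3 - 3·x - 1, eliminating the leading term at each step:
  leading term -4·x^4: subtract (-4·x)·f(x) = -4·x^4 + 12·x^2 + 4·x, leaving -11·x^3 - 14·x^2 + 7·x + 6
  leading term -11·x^3: subtract (-11)·f(x) = -11·x^3 + 33·x + 11, leaving -14·x^2 - 26·x - 5
The degree is now < 3, so this is the remainder. Hence a · b ≡ -14·x^2 - 26·x - 5 in Q[x]/(f).

Final answer: a · b ≡ -14·x^2 - 26·x - 5 (mod f(x))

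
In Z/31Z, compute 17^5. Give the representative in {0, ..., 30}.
26

Use repeated squaring. Binary(5) = 101. Walk through the bits of the exponent 5 left-to-right: at each bit after the leading one, square the running value, then multiply by 17 if the bit is 1 (always reducing mod 31):
  bit 1 = 1 (leading): start with 17.
  bit 2 = 0: square 17^2 = 289 ≡ 10 (mod 31).
  bit 3 = 1: square 10^2 = 100 ≡ 7; bit is 1, so multiply 7·17 = 119 ≡ 26 (mod 31).
Final value: 17^5 ≡ 26 (mod 31).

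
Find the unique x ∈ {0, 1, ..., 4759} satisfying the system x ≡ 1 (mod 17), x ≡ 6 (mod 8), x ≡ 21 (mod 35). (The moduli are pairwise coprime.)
x ≡ 3486 (mod 4760); the representative in [0, 4760) is 3486

The moduli 17, 8, 35 are pairwise coprime, so by the CRT there is a unique solution mod 17·8·35 = 4760.
Solve by successive substitution. Start with x ≡ 1 (mod 17).
  Combine with x ≡ 6 (mod 8): write x = 1 + 17·t and require 1 + 17·t ≡ 6 (mod 8), i.e. 17·t ≡ 6 − 1 ≡ 5 (mod 8). Since 17^(−1) ≡ 1 (mod 8) (17 ≡ 1 (mod 8)), t ≡ 1·5 ≡ 5 (mod 8). So x ≡ 1 + 17·5 = 86 (mod 136).
  Combine with x ≡ 21 (mod 35): write x = 86 + 136·t and require 86 + 136·t ≡ 21 (mod 35), i.e. 136·t ≡ 21 − 86 ≡ 5 (mod 35). Since 136^(−1) ≡ 26 (mod 35) (136 ≡ 31 (mod 35)), t ≡ 26·5 ≡ 25 (mod 35). So x ≡ 86 + 136·25 = 3486 (mod 4760).
Unique solution in [0, 4760): x = 3486.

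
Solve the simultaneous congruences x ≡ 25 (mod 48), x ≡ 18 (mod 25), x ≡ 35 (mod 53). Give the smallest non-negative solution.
x ≡ 15193 (mod 63600); the representative in [0, 63600) is 15193

The moduli 48, 25, 53 are pairwise coprime, so by the CRT there is a unique solution mod 48·25·53 = 63600.
Solve by successive substitution. Start with x ≡ 25 (mod 48).
  Combine with x ≡ 18 (mod 25): write x = 25 + 48·t and require 25 + 48·t ≡ 18 (mod 25), i.e. 48·t ≡ 18 − 25 ≡ 18 (mod 25). Since 48^(−1) ≡ 12 (mod 25) (48 ≡ 23 (mod 25)), t ≡ 12·18 ≡ 16 (mod 25). So x ≡ 25 + 48·16 = 793 (mod 1200).
  Combine with x ≡ 35 (mod 53): write x = 793 + 1200·t and require 793 + 1200·t ≡ 35 (mod 53), i.e. 1200·t ≡ 35 − 793 ≡ 37 (mod 53). Since 1200^(−1) ≡ 39 (mod 53) (1200 ≡ 34 (mod 53)), t ≡ 39·37 ≡ 12 (mod 53). So x ≡ 793 + 1200·12 = 15193 (mod 63600).
Unique solution in [0, 63600): x = 15193.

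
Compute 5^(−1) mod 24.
Apply the extended Euclidean algorithm to (24, 5), tracking rows (r, s, t) with s·24 + t·5 = r. Each division r_prev = q·r_cur + r_new produces the new row as (previous row) − q·(current row):
  row A: (24, 1, 0)   [1·24 + 0·5 = 24]
  row B: (5, 0, 1)   [0·24 + 1·5 = 5]
  24 = 4·5 + 4   → row C = row A − 4·row B = (4, 1, −4)   [check: 1·24 − 4·5 = 4]
  5 = 1·4 + 1   → row D = row B − 1·row C = (1, −1, 5)   [check: −1·24 + 5·5 = 1]
  4 = 4·1 + 0   → remainder 0, stop. gcd = 1 (last nonzero row D).
The gcd is 1, so 5 is invertible mod 24. The last nonzero row gives −1·24 + 5·5 = 1, so t = 5. So 5^(−1) ≡ 5 (mod 24). Verify: 5 · 5 = 25 ≡ 1 (mod 24). ✓

Final answer: 5^(−1) ≡ 5 (mod 24)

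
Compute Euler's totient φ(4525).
φ(4525) = 3600

φ is multiplicative, with φ(p^e) = p^e − p^(e−1). Factorise 4525 = 5^2 · 181. Then
  φ(4525) = (5^2 − 5^1) · (181 − 1) = 20 · 180 = 3600.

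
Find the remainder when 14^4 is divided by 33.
Use repeated squaring. Binary(4) = 100. Walk through the bits of the exponent 4 left-to-right: at each bit after the leading one, square the running value, then multiply by 14 if the bit is 1 (always reducing mod 33):
  bit 1 = 1 (leading): start with 14.
  bit 2 = 0: square 14^2 = 196 ≡ 31 (mod 33).
  bit 3 = 0: square 31^2 = 961 ≡ 4 (mod 33).
Final value: 14^4 ≡ 4 (mod 33).

Final answer: 4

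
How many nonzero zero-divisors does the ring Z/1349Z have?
Z/1349Z has 88 nonzero zero-divisors

In Z/1349Z each nonzero element is either a unit (gcd with 1349 is 1) or a zero-divisor (gcd > 1). The number of units is φ(1349): factorise 1349 = 19 · 71, so φ(1349) = (19 − 1) · (71 − 1) = 18 · 70 = 1260. The nonzero elements number 1349 − 1 = 1348. Hence the nonzero zero-divisors number 1348 − 1260 = 88.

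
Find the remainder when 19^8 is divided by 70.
Use repeated squaring. Binary(8) = 1000. Walk through the bits of the exponent 8 left-to-right: at each bit after the leading one, square the running value, then multiply by 19 if the bit is 1 (always reducing mod 70):
  bit 1 = 1 (leading): start with 19.
  bit 2 = 0: square 19^2 = 361 ≡ 11 (mod 70).
  bit 3 = 0: square 11^2 = 121 ≡ 51 (mod 70).
  bit 4 = 0: square 51^2 = 2601 ≡ 11 (mod 70).
Final value: 19^8 ≡ 11 (mod 70).

Final answer: 11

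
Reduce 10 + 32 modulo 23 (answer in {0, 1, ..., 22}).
19

Reduce the summands first: 32 ≡ 9 (mod 23), so 10 + 32 ≡ 10 + 9 (mod 23). 10 + 9 = 19; 19 = 0·23 + 19, so (10 + 32) mod 23 = 19.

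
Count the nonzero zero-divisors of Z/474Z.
Z/474Z has 317 nonzero zero-divisors

In Z/474Z each nonzero element is either a unit (gcd with 474 is 1) or a zero-divisor (gcd > 1). The number of units is φ(474): factorise 474 = 2 · 3 · 79, so φ(474) = (2 − 1) · (3 − 1) · (79 − 1) = 1 · 2 · 78 = 156. The nonzero elements number 474 − 1 = 473. Hence the nonzero zero-divisors number 473 − 156 = 317.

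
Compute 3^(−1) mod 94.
Apply the extended Euclidean algorithm to (94, 3), tracking rows (r, s, t) with s·94 + t·3 = r. Each division r_prev = q·r_cur + r_new produces the new row as (previous row) − q·(current row):
  row A: (94, 1, 0)   [1·94 + 0·3 = 94]
  row B: (3, 0, 1)   [0·94 + 1·3 = 3]
  94 = 31·3 + 1   → row C = row A − 31·row B = (1, 1, −31)   [check: 1·94 − 31·3 = 1]
  3 = 3·1 + 0   → remainder 0, stop. gcd = 1 (last nonzero row C).
The gcd is 1, so 3 is invertible mod 94. The last nonzero row gives 1·94 − 31·3 = 1, so t = −31. So 3^(−1) ≡ −31 ≡ 63 (mod 94). Verify: 3 · 63 = 189 ≡ 1 (mod 94). ✓

Final answer: 3^(−1) ≡ 63 (mod 94)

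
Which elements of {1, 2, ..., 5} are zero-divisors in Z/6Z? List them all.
nonzero zero-divisors of Z/6Z = {2, 3, 4}

An element a ∈ Z/6Z (with a ≠ 0) is a zero-divisor iff gcd(a, 6) > 1 (because a is a unit precisely when gcd(a, n) = 1, and in Z/nZ every nonzero, non-unit element is a zero-divisor). Scan a = 1, ..., 5 and keep those with gcd(a, 6) > 1:
  gcd(2, 6) = 2, gcd(3, 6) = 3, gcd(4, 6) = 2.
All other a ∈ {1, ..., 5} have gcd(a, 6) = 1 and are units. So the nonzero zero-divisors are exactly the 3 values of a appearing in this scan.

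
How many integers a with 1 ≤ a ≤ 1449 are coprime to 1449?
792

The number of a ∈ {1, ..., 1449} with gcd(a, 1449) = 1 is by definition Euler's totient φ(1449). φ is multiplicative, with φ(p^e) = p^e − p^(e−1). Factorise 1449 = 3^2 · 7 · 23. Then
  φ(1449) = (3^2 − 3^1) · (7 − 1) · (23 − 1) = 6 · 6 · 22 = 792.
So there are 792 such integers.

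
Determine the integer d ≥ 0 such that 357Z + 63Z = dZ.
In the PID Z, (a, b) is generated by gcd(a, b). Compute gcd(357, 63) with the extended Euclidean algorithm, tracking rows (r, s, t) with s·357 + t·63 = r:
  row A: (357, 1, 0)   [1·357 + 0·63 = 357]
  row B: (63, 0, 1)   [0·357 + 1·63 = 63]
  357 = 5·63 + 42   → row C = row A − 5·row B = (42, 1, −5)   [check: 1·357 − 5·63 = 42]
  63 = 1·42 + 21   → row D = row B − 1·row C = (21, −1, 6)   [check: −1·357 + 6·63 = 21]
  42 = 2·21 + 0   → remainder 0, stop. gcd = 21 (last nonzero row D).
So gcd(357, 63) = 21, with Bézout identity −1·357 + 6·63 = 21. Containment (⊇): the Bézout identity exhibits 21 as an element of (357, 63), giving (21) ⊆ (357, 63). Containment (⊆): since 21 | 357 and 21 | 63 (357 = 21·17, 63 = 21·3), every Z-linear combination of 357 and 63 is divisible by 21, so (357, 63) ⊆ (21). Therefore (357, 63) = (21), d = 21.

Final answer: (357, 63) = (21); d = 21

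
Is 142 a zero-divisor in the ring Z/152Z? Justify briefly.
YES

gcd(142, 152) = 2 > 1, so 142 is not a unit in Z/152Z. In Z/nZ every nonzero non-unit is a zero-divisor: explicitly, take b = 152/gcd = 76 ≠ 0 (mod 152); then 142·76 = 10792 = 71·152, i.e. 142·76 ≡ 0 (mod 152). So 142 is a zero-divisor.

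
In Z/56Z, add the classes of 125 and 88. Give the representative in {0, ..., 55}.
Reduce the summands first: 125 ≡ 13, 88 ≡ 32 (mod 56), so 125 + 88 ≡ 13 + 32 (mod 56). 13 + 32 = 45; 45 = 0·56 + 45, so (125 + 88) mod 56 = 45.

Final answer: 45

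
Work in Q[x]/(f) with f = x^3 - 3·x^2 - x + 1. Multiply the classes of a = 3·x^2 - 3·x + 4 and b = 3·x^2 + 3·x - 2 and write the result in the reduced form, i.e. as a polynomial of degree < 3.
a · b ≡ 87·x^2 + 36·x - 35 (mod f(x))

First multiply in Q[x] without reducing: a · b = 9·x^4 - 3·x^2 + 18·x - 8. Now divide by f(x) = x^3 - 3·x^2 - x + 1, eliminating the leading term at each step:
  leading term 9·x^4: subtract (9·x)·f(x) = 9·x^4 - 27·x^3 - 9·x^2 + 9·x, leaving 27·x^3 + 6·x^2 + 9·x - 8
  leading term 27·x^3: subtract (27)·f(x) = 27·x^3 - 81·x^2 - 27·x + 27, leaving 87·x^2 + 36·x - 35
The degree is now < 3, so this is the remainder. Hence a · b ≡ 87·x^2 + 36·x - 35 in Q[x]/(f).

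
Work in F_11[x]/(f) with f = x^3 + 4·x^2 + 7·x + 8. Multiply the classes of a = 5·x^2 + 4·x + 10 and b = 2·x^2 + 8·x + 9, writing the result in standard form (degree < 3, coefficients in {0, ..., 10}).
a · b ≡ 6·x^2 + 2·x + 4 (mod f(x))

Multiply as integer polynomials: a · b = 10·x^4 + 48·x^3 + 97·x^2 + 116·x + 90. Reducing coefficients mod 11: a · b ≡ 10·x^4 + 4·x^3 + 9·x^2 + 6·x + 2. Now divide by f(x) = x^3 + 4·x^2 + 7·x + 8 in F_11[x], eliminating the leading term at each step:
  leading term 10·x^4: subtract (10·x)·f(x) = 10·x^4 + 7·x^3 + 4·x^2 + 3·x, leaving 8·x^3 + 5·x^2 + 3·x + 2 (coefficients mod 11)
  leading term 8·x^3: subtract (8)·f(x) = 8·x^3 + 10·x^2 + x + 9, leaving 6·x^2 + 2·x + 4 (coefficients mod 11)
The degree is now < 3, so this is the remainder. Hence a · b ≡ 6·x^2 + 2·x + 4 in F_11[x]/(f).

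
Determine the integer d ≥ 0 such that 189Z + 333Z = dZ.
In the PID Z, (a, b) is generated by gcd(a, b). Compute gcd(333, 189) with the extended Euclidean algorithm, tracking rows (r, s, t) with s·333 + t·189 = r:
  row A: (333, 1, 0)   [1·333 + 0·189 = 333]
  row B: (189, 0, 1)   [0·333 + 1·189 = 189]
  333 = 1·189 + 144   → row C = row A − 1·row B = (144, 1, −1)   [check: 1·333 − 1·189 = 144]
  189 = 1·144 + 45   → row D = row B − 1·row C = (45, −1, 2)   [check: −1·333 + 2·189 = 45]
  144 = 3·45 + 9   → row E = row C − 3·row D = (9, 4, −7)   [check: 4·333 − 7·189 = 9]
  45 = 5·9 + 0   → remainder 0, stop. gcd = 9 (last nonzero row E).
So gcd(189, 333) = 9, with Bézout identity 4·333 − 7·189 = 9. Containment (⊇): the Bézout identity exhibits 9 as an element of (189, 333), giving (9) ⊆ (189, 333). Containment (⊆): since 9 | 189 and 9 | 333 (189 = 9·21, 333 = 9·37), every Z-linear combination of 189 and 333 is divisible by 9, so (189, 333) ⊆ (9). Therefore (189, 333) = (9), d = 9.

Final answer: (189, 333) = (9); d = 9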